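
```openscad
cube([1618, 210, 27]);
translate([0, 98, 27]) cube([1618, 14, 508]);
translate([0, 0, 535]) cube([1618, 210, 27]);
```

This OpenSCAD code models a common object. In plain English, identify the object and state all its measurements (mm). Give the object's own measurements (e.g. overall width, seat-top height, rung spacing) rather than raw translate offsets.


An I-beam lying along x, 1618 mm long. Overall section height 562 mm. Two flanges 210 mm wide (y) and 27 mm thick, one on the floor and one at the top; a web 14 mm thick runs between them, centred on the flange width.


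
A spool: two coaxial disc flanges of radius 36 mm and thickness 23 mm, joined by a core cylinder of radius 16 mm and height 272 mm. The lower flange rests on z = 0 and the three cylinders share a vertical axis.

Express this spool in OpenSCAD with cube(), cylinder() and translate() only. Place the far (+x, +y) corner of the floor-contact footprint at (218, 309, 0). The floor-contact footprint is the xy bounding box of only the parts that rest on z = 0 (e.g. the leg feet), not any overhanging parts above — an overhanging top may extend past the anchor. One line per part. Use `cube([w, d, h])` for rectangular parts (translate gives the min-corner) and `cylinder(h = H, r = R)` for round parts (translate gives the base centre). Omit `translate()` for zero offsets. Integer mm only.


translate([182, 273, 0]) cylinder(h = 23, r = 36);
translate([182, 273, 23]) cylinder(h = 272, r = 16);
translate([182, 273, 295]) cylinder(h = 23, r = 36);


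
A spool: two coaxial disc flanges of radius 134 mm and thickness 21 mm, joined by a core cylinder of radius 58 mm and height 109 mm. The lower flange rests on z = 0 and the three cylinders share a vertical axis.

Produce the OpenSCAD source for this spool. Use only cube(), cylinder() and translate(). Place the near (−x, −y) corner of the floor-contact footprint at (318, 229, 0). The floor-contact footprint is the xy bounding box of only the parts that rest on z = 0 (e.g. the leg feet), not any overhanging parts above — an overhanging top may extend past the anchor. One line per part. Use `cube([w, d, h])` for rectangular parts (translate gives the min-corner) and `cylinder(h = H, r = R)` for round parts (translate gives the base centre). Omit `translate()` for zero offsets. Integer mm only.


translate([452, 363, 0]) cylinder(h = 21, r = 134);
translate([452, 363, 21]) cylinder(h = 109, r = 58);
translate([452, 363, 130]) cylinder(h = 21, r = 134);


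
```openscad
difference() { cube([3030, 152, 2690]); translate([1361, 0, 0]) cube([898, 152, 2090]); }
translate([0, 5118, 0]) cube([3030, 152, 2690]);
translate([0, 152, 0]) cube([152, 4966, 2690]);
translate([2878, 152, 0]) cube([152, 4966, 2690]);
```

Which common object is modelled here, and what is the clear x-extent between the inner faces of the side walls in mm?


A single room. The interior width is 2726 mm.

Four walls enclosing a rectangle with a door in the front wall — a room. Outside width 3030 minus two 152 mm walls gives 2726 mm.


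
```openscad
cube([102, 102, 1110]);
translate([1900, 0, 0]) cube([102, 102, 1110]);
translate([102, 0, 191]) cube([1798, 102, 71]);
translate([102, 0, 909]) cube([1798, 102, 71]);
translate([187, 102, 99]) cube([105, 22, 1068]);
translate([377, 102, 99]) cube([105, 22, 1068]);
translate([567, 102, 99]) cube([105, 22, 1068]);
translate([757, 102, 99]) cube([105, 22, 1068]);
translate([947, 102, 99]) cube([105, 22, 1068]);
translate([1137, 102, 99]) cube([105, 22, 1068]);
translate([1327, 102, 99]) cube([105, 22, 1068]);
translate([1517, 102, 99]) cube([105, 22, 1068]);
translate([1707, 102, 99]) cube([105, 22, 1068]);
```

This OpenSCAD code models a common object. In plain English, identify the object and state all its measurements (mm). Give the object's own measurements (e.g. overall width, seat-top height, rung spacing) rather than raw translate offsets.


A fence section. Two 102×102 mm posts, 1110 mm tall, stand on the floor with a clear span of 1798 mm between their inner faces. Two horizontal rails of 102×71 mm section span the gap between the posts with their undersides at z = 191 mm and z = 909 mm, flush with the posts' −y face. 9 pickets, each 105 mm wide, 22 mm thick and 1068 mm tall, are fixed to the +y face of the rails with their bottoms at z = 99 mm, spaced across the span with a 85 mm gap after the −x post and between neighbouring pickets, with 88 mm left before the +x post.


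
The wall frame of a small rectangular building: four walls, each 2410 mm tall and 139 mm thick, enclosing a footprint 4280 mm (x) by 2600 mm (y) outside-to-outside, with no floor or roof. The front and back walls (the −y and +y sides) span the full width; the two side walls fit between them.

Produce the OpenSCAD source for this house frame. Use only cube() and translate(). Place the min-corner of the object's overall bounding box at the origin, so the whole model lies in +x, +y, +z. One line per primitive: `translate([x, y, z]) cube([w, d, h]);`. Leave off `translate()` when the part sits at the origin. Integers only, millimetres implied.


cube([4280, 139, 2410]);
translate([0, 2461, 0]) cube([4280, 139, 2410]);
translate([0, 139, 0]) cube([139, 2322, 2410]);
translate([4141, 139, 0]) cube([139, 2322, 2410]);


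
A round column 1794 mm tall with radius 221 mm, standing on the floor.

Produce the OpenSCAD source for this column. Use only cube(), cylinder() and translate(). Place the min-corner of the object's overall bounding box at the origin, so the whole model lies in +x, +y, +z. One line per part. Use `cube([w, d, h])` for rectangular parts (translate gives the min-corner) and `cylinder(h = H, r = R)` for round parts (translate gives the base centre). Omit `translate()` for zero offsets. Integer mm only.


translate([221, 221, 0]) cylinder(h = 1794, r = 221);


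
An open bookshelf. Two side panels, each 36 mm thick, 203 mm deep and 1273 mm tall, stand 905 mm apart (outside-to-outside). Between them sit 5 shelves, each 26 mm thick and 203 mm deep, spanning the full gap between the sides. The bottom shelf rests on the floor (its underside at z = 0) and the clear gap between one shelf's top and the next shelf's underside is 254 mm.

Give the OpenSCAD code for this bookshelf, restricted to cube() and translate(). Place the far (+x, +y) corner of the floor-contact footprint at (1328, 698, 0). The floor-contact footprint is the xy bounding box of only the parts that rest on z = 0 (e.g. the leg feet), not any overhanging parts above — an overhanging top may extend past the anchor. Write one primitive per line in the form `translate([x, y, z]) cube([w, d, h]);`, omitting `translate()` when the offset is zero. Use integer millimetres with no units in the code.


translate([423, 495, 0]) cube([36, 203, 1273]);
translate([1292, 495, 0]) cube([36, 203, 1273]);
translate([459, 495, 0]) cube([833, 203, 26]);
translate([459, 495, 280]) cube([833, 203, 26]);
translate([459, 495, 560]) cube([833, 203, 26]);
translate([459, 495, 840]) cube([833, 203, 26]);
translate([459, 495, 1120]) cube([833, 203, 26]);


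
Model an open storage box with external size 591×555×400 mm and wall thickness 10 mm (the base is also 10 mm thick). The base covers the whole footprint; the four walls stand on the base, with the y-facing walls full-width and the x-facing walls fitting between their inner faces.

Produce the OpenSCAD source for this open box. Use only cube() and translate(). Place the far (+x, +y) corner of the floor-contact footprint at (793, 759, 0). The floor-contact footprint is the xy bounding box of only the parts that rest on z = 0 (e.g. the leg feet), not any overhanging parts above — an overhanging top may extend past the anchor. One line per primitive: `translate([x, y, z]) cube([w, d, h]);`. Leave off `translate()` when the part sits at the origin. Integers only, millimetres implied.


translate([202, 204, 0]) cube([591, 555, 10]);
translate([202, 204, 10]) cube([591, 10, 390]);
translate([202, 749, 10]) cube([591, 10, 390]);
translate([202, 214, 10]) cube([10, 535, 390]);
translate([783, 214, 10]) cube([10, 535, 390]);


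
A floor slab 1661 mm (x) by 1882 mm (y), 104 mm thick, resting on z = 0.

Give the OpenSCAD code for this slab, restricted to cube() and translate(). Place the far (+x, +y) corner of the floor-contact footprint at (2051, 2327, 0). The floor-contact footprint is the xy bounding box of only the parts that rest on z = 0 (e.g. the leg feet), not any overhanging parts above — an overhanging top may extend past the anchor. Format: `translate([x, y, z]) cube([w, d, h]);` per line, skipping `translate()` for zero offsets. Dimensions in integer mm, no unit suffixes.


translate([390, 445, 0]) cube([1661, 1882, 104]);


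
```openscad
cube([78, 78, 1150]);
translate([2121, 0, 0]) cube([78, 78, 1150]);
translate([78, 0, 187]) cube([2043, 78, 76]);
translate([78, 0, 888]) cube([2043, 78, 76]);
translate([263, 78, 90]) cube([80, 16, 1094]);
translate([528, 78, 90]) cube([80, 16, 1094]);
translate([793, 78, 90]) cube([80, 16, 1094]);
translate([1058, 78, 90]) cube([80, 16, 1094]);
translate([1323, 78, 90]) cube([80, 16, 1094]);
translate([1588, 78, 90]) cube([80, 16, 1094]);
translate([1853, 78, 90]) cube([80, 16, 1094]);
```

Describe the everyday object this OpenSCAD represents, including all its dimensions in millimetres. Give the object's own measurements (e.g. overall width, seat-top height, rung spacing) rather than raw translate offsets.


A fence section. Two 78×78 mm posts, 1150 mm tall, stand on the floor with a clear span of 2043 mm between their inner faces. Two horizontal rails of 78×76 mm section span the gap between the posts with their undersides at z = 187 mm and z = 888 mm, flush with the posts' −y face. 7 pickets, each 80 mm wide, 16 mm thick and 1094 mm tall, are fixed to the +y face of the rails with their bottoms at z = 90 mm, spaced across the span with a 185 mm gap after the −x post and between neighbouring pickets, with 188 mm left before the +x post.


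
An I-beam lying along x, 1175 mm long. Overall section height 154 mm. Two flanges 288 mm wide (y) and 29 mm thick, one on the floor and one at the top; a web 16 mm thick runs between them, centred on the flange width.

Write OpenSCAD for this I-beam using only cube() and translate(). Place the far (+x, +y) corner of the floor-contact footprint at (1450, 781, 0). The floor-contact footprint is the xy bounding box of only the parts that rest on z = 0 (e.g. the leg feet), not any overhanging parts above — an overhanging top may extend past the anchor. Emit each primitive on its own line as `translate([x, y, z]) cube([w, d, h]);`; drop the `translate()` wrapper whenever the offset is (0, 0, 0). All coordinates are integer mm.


translate([275, 493, 0]) cube([1175, 288, 29]);
translate([275, 629, 29]) cube([1175, 16, 96]);
translate([275, 493, 125]) cube([1175, 288, 29]);


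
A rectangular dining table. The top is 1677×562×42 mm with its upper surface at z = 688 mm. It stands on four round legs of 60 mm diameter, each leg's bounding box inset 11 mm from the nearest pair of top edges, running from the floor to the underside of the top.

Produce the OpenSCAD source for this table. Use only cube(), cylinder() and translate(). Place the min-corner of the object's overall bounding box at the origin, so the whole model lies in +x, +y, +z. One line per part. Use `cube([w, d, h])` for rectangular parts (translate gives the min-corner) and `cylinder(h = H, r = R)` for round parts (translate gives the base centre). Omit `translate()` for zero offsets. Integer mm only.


// leg_h = 688 - 42 = 646
translate([0, 0, 646]) cube([1677, 562, 42]);
translate([41, 41, 0]) cylinder(h = 646, r = 30);
translate([1636, 41, 0]) cylinder(h = 646, r = 30);
translate([41, 521, 0]) cylinder(h = 646, r = 30);
translate([1636, 521, 0]) cylinder(h = 646, r = 30);


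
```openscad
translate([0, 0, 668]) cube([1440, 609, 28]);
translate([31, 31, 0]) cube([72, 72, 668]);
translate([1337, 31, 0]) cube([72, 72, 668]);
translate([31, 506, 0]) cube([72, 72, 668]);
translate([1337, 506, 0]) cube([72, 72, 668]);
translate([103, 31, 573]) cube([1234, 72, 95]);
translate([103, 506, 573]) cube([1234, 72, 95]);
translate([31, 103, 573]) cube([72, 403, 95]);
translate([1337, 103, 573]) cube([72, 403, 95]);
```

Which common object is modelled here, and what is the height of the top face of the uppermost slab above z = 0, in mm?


A table. The table height is 696 mm.

A 1440×609×28 slab sits at z = 668 on four 72 mm square posts — a table. The top surface is at 668 + 28 = 696 mm.


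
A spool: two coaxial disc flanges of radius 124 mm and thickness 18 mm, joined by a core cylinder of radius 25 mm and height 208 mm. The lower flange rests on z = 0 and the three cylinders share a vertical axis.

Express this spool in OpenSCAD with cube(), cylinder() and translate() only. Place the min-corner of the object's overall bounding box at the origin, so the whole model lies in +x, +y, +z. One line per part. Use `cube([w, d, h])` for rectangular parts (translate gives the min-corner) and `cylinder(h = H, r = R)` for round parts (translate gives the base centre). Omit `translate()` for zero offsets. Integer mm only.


translate([124, 124, 0]) cylinder(h = 18, r = 124);
translate([124, 124, 18]) cylinder(h = 208, r = 25);
translate([124, 124, 226]) cylinder(h = 18, r = 124);


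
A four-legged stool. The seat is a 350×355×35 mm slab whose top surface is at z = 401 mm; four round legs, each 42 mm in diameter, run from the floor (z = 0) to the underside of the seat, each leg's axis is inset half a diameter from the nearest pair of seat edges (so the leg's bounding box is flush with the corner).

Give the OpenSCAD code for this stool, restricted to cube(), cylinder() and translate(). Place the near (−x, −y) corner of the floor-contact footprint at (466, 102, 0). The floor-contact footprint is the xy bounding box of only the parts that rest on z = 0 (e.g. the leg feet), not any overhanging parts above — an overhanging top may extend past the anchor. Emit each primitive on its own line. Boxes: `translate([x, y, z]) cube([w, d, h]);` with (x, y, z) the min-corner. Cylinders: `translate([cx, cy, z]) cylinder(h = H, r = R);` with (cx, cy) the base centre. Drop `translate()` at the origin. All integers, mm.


translate([466, 102, 366]) cube([350, 355, 35]);
translate([487, 123, 0]) cylinder(h = 366, r = 21);
translate([795, 123, 0]) cylinder(h = 366, r = 21);
translate([487, 436, 0]) cylinder(h = 366, r = 21);
translate([795, 436, 0]) cylinder(h = 366, r = 21);


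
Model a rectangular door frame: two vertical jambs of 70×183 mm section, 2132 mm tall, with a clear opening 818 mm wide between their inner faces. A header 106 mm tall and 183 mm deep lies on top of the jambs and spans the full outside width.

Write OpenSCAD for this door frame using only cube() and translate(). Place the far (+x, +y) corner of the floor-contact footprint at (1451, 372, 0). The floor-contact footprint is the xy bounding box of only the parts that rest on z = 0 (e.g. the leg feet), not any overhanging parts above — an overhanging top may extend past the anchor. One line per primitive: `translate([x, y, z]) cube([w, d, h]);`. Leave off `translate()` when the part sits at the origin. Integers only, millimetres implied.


translate([493, 189, 0]) cube([70, 183, 2132]);
translate([1381, 189, 0]) cube([70, 183, 2132]);
translate([493, 189, 2132]) cube([958, 183, 106]);


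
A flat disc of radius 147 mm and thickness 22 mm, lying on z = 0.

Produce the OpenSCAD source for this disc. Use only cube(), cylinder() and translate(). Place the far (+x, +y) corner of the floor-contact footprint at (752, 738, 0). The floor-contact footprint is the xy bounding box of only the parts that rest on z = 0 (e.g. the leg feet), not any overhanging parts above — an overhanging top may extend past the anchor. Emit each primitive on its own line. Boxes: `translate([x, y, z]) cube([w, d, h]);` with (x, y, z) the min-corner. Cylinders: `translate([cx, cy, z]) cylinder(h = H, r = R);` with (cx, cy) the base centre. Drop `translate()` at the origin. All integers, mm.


translate([605, 591, 0]) cylinder(h = 22, r = 147);


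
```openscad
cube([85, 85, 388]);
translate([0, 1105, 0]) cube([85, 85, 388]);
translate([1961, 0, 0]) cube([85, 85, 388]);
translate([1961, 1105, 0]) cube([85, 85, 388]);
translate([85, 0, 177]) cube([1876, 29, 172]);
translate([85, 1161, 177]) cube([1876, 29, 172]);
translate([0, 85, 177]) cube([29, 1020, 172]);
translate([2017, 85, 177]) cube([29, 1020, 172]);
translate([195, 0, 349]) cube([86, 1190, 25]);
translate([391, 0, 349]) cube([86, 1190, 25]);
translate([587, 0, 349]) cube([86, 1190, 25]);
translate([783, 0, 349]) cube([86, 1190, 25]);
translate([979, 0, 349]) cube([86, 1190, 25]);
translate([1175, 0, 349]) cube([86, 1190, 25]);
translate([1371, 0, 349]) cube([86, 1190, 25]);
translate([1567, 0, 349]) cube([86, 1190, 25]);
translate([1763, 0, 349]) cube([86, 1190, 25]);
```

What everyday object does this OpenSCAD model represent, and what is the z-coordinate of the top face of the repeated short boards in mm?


A bed frame. The slat-top height is 374 mm.

Four posts, four rails, and a row of slats — a bed frame. Slats sit on the rails at z = 177 + 172 = 349; with slat thickness 25, the top is 374 mm.


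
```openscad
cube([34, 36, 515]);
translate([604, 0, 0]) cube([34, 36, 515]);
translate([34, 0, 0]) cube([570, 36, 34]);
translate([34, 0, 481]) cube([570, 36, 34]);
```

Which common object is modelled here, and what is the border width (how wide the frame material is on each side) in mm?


A picture frame. The border width is 34 mm.

Four thin pieces enclosing a rectangular opening — a picture frame. The two full-height stiles are 515 mm tall; the top rail sits at z = 481 and is 34 mm tall, so the border above the opening is 515 − 481 = 34 mm, matching the stile x-width.


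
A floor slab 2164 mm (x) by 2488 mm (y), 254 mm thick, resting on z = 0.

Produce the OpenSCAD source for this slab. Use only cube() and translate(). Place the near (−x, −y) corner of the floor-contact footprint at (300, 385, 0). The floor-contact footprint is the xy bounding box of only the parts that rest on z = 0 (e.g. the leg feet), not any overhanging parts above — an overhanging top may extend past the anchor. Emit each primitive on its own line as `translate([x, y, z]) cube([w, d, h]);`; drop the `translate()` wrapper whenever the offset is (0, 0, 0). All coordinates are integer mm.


translate([300, 385, 0]) cube([2164, 2488, 254]);


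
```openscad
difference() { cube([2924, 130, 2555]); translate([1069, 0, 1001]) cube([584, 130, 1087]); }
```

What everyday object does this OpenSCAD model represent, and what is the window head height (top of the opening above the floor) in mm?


A wall with a window opening. The window head height is 2088 mm.

A wall with a rectangular opening subtracted — a window. Sill at z = 1001, opening 1087 mm tall, so the head is at 1001 + 1087 = 2088 mm.


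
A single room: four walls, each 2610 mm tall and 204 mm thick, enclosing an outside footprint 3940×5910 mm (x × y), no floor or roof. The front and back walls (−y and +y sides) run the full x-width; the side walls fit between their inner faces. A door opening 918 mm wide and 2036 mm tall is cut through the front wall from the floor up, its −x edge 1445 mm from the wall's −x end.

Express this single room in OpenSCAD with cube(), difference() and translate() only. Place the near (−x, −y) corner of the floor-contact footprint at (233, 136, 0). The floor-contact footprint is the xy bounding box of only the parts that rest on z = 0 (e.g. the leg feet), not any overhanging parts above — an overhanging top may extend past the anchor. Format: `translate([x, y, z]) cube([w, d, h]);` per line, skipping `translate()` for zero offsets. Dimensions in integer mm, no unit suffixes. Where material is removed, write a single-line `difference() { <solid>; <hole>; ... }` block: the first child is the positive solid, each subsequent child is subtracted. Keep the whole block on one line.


difference() { translate([233, 136, 0]) cube([3940, 204, 2610]); translate([1678, 136, 0]) cube([918, 204, 2036]); }
translate([233, 5842, 0]) cube([3940, 204, 2610]);
translate([233, 340, 0]) cube([204, 5502, 2610]);
translate([3969, 340, 0]) cube([204, 5502, 2610]);


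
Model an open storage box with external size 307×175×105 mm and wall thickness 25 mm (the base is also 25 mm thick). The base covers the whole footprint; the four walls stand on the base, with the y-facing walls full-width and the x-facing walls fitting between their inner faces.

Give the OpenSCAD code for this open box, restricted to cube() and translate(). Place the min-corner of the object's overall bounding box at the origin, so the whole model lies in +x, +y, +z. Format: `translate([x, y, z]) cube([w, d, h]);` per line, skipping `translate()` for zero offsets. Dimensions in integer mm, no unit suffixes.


cube([307, 175, 25]);
translate([0, 0, 25]) cube([307, 25, 80]);
translate([0, 150, 25]) cube([307, 25, 80]);
translate([0, 25, 25]) cube([25, 125, 80]);
translate([282, 25, 25]) cube([25, 125, 80]);


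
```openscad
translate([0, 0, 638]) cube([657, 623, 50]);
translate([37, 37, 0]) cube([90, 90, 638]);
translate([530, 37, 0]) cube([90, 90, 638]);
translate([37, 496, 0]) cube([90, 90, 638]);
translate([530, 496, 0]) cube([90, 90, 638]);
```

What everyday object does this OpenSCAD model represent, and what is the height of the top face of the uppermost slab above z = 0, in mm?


A table. The table height is 688 mm.

A 657×623×50 slab sits at z = 638 on four 90 mm square posts — a table. The top surface is at 638 + 50 = 688 mm.


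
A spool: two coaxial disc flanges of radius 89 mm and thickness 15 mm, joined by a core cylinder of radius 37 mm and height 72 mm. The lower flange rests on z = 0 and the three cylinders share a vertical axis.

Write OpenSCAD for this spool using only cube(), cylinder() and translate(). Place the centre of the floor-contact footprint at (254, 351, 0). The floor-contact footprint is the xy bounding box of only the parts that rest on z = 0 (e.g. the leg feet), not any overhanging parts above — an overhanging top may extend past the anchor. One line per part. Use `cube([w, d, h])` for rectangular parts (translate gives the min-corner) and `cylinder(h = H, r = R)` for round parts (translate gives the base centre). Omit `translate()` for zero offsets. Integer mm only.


translate([254, 351, 0]) cylinder(h = 15, r = 89);
translate([254, 351, 15]) cylinder(h = 72, r = 37);
translate([254, 351, 87]) cylinder(h = 15, r = 89);


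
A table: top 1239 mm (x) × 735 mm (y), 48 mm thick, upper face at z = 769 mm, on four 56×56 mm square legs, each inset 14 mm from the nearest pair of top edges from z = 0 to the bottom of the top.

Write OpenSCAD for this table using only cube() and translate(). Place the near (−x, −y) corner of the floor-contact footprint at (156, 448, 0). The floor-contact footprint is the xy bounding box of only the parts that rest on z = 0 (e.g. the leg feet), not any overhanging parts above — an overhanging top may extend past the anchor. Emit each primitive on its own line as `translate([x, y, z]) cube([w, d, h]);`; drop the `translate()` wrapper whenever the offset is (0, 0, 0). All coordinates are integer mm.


// leg_h = 769 - 48 = 721
translate([142, 434, 721]) cube([1239, 735, 48]);
translate([156, 448, 0]) cube([56, 56, 721]);
translate([1311, 448, 0]) cube([56, 56, 721]);
translate([156, 1099, 0]) cube([56, 56, 721]);
translate([1311, 1099, 0]) cube([56, 56, 721]);


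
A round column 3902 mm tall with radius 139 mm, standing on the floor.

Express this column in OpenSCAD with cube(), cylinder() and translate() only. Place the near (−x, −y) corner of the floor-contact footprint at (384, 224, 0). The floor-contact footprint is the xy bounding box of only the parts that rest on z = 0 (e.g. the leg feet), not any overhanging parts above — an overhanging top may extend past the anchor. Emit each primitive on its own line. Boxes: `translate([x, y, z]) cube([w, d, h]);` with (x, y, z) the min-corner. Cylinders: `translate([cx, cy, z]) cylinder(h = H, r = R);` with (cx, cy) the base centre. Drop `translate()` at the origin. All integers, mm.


translate([523, 363, 0]) cylinder(h = 3902, r = 139);


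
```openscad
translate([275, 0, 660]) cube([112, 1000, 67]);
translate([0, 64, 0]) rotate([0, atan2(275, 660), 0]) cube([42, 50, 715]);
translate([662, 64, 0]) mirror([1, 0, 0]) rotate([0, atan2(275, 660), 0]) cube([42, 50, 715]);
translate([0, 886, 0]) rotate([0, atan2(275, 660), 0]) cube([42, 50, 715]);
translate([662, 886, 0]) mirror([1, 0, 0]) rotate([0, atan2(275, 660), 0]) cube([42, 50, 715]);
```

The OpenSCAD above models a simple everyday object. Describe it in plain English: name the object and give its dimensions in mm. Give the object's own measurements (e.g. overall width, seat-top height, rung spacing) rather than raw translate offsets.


A sawhorse. A 112×1000×67 mm beam (x, y, z) sits on two A-frame leg pairs. Each pair is two raked legs of 42×50 mm section (50 mm along y) splaying symmetrically in x. Each leg rises 660 mm vertically over 275 mm of horizontal reach and is 715 mm long along its own axis. Every leg's outer bottom edge rests on the floor and its outer top edge meets a bottom edge of the beam — the left legs (tilting toward +x) meet the beam's −x bottom edge, the right legs (their mirror images, tilting toward −x) meet its +x bottom edge — so the leg tops tuck under the beam, the beam's underside is 660 mm above the floor, and the feet are 662 mm apart outside-to-outside with the beam centred between them. The two leg pairs are set in 64 mm from either end of the beam.


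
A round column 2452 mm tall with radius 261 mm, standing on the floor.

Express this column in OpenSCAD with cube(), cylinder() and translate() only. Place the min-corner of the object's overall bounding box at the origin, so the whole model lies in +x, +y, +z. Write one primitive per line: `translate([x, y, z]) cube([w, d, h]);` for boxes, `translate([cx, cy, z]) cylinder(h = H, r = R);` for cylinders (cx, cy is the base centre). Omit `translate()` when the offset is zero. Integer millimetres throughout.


translate([261, 261, 0]) cylinder(h = 2452, r = 261);


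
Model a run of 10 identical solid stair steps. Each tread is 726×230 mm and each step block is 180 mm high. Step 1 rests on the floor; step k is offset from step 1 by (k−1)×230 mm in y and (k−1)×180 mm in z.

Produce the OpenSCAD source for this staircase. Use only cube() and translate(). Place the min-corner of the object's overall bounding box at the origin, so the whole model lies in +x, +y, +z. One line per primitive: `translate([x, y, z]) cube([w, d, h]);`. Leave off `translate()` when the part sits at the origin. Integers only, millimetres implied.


cube([726, 230, 180]);
translate([0, 230, 180]) cube([726, 230, 180]);
translate([0, 460, 360]) cube([726, 230, 180]);
translate([0, 690, 540]) cube([726, 230, 180]);
translate([0, 920, 720]) cube([726, 230, 180]);
translate([0, 1150, 900]) cube([726, 230, 180]);
translate([0, 1380, 1080]) cube([726, 230, 180]);
translate([0, 1610, 1260]) cube([726, 230, 180]);
translate([0, 1840, 1440]) cube([726, 230, 180]);
translate([0, 2070, 1620]) cube([726, 230, 180]);


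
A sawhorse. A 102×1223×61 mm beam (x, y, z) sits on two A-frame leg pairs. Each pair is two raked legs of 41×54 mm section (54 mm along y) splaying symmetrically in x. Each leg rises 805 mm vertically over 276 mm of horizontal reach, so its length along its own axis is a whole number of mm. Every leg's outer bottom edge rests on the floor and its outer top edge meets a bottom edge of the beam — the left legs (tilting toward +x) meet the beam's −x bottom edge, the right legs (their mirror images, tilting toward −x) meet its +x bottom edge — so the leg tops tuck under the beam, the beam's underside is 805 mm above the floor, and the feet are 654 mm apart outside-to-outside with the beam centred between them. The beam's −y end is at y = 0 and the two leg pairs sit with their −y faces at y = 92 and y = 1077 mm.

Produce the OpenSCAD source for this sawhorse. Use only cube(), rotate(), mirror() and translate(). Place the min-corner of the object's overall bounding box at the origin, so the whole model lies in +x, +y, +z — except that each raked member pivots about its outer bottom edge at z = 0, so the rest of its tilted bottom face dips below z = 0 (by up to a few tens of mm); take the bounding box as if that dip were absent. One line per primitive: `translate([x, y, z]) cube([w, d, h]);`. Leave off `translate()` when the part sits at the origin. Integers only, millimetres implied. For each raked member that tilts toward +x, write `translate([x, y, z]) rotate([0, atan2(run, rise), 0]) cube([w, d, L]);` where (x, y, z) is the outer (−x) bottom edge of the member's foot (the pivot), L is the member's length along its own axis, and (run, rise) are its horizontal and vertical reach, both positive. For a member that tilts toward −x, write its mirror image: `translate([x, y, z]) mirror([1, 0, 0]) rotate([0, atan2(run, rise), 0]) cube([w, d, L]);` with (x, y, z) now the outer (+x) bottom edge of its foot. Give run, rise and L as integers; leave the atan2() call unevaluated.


translate([276, 0, 805]) cube([102, 1223, 61]);
translate([0, 92, 0]) rotate([0, atan2(276, 805), 0]) cube([41, 54, 851]);
translate([654, 92, 0]) mirror([1, 0, 0]) rotate([0, atan2(276, 805), 0]) cube([41, 54, 851]);
translate([0, 1077, 0]) rotate([0, atan2(276, 805), 0]) cube([41, 54, 851]);
translate([654, 1077, 0]) mirror([1, 0, 0]) rotate([0, atan2(276, 805), 0]) cube([41, 54, 851]);


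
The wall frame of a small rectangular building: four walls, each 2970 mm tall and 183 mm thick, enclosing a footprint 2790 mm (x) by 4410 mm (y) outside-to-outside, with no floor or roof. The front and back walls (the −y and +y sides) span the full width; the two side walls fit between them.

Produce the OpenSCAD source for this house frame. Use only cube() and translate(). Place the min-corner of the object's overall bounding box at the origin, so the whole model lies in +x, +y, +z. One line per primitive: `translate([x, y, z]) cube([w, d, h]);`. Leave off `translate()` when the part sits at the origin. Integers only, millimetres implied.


cube([2790, 183, 2970]);
translate([0, 4227, 0]) cube([2790, 183, 2970]);
translate([0, 183, 0]) cube([183, 4044, 2970]);
translate([2607, 183, 0]) cube([183, 4044, 2970]);


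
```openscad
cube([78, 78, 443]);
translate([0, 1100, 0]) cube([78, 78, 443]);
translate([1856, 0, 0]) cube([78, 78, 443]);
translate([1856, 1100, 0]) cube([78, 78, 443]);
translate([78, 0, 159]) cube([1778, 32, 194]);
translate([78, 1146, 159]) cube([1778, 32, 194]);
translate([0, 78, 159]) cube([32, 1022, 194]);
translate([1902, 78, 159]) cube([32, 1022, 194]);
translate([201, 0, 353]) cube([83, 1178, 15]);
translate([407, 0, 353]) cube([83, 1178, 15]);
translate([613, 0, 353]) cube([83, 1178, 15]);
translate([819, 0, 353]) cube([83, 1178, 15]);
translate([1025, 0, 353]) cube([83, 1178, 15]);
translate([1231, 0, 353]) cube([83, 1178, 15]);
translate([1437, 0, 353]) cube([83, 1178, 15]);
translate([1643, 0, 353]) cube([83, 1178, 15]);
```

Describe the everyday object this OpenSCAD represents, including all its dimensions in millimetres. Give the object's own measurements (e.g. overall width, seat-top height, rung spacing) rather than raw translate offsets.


A bed frame 1934 mm long (x) by 1178 mm wide (y). Four 78×78 mm corner posts, 443 mm tall, at the corners of the footprint. Four rails of 32 mm thickness and 194 mm height run between adjacent posts with their undersides at z = 159 mm, their outer faces flush with the outside of the frame (the two x-running rails run between the posts' inner faces; the two y-running rails run between the posts' inner faces). 8 slats, each 83 mm wide (x) and 15 mm thick, lie across the top of the two x-running rails, running the full 1178 mm width of the frame in y; along x they sit between the end posts with a 123 mm gap after the −x posts and between neighbouring slats, leaving 130 mm before the +x posts.


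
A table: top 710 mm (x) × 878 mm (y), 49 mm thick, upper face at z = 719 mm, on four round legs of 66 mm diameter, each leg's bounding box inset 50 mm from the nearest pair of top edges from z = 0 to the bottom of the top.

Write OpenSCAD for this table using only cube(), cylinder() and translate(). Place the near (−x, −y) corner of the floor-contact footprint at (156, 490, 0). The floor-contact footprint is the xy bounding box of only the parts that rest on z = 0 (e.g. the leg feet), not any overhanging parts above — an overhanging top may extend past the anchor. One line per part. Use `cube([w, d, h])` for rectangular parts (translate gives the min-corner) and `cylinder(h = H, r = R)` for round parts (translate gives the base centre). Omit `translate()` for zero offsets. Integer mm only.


// leg_h = 719 - 49 = 670
translate([106, 440, 670]) cube([710, 878, 49]);
translate([189, 523, 0]) cylinder(h = 670, r = 33);
translate([733, 523, 0]) cylinder(h = 670, r = 33);
translate([189, 1235, 0]) cylinder(h = 670, r = 33);
translate([733, 1235, 0]) cylinder(h = 670, r = 33);


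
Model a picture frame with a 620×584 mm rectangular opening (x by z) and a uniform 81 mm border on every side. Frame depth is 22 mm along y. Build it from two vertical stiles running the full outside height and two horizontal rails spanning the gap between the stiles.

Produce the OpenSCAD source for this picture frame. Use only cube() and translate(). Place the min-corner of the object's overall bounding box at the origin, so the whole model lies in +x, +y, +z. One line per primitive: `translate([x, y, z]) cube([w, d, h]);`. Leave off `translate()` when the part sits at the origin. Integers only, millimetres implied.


cube([81, 22, 746]);
translate([701, 0, 0]) cube([81, 22, 746]);
translate([81, 0, 0]) cube([620, 22, 81]);
translate([81, 0, 665]) cube([620, 22, 81]);


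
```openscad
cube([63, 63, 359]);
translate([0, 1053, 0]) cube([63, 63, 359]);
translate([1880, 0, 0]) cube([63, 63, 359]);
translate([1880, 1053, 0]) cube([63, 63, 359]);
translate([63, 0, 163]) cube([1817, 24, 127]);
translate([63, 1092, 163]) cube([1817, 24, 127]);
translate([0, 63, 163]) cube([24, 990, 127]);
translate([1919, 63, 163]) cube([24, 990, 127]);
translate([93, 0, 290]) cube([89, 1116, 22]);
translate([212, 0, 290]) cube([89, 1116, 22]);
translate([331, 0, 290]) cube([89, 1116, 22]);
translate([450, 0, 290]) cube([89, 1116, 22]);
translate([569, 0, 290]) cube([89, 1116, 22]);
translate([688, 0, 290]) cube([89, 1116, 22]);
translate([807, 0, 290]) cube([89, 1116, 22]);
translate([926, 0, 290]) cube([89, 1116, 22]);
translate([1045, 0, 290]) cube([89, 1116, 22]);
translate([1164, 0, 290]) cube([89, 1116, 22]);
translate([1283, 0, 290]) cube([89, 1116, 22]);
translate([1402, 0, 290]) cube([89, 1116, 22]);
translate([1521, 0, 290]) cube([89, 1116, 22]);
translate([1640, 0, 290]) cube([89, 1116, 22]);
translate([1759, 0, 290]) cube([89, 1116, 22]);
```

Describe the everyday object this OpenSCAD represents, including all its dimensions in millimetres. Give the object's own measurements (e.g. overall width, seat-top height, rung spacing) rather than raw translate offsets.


A bed frame 1943 mm long (x) by 1116 mm wide (y). Four 63×63 mm corner posts, 359 mm tall, at the corners of the footprint. Four rails of 24 mm thickness and 127 mm height run between adjacent posts with their undersides at z = 163 mm, their outer faces flush with the outside of the frame (the two x-running rails run between the posts' inner faces; the two y-running rails run between the posts' inner faces). 15 slats, each 89 mm wide (x) and 22 mm thick, lie across the top of the two x-running rails, running the full 1116 mm width of the frame in y; along x they sit between the end posts with a 30 mm gap after the −x posts and between neighbouring slats, leaving 32 mm before the +x posts.


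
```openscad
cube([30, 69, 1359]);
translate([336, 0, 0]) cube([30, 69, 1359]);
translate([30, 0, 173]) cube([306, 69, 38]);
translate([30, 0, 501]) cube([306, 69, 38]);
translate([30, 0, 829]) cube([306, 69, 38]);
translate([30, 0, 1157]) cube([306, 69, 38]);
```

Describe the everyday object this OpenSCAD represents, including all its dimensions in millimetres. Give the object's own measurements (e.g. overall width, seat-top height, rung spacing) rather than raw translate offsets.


A straight ladder. Two 30×69 mm vertical rails, 1359 mm tall, stand 366 mm apart (outside-to-outside) with their front faces coplanar on the −y side. 4 rungs, each 69 mm deep and 38 mm tall, span between the inner faces of the rails, front faces flush with the rails. The lowest rung's underside is at z = 173 mm and rungs are spaced 328 mm apart (underside to underside).


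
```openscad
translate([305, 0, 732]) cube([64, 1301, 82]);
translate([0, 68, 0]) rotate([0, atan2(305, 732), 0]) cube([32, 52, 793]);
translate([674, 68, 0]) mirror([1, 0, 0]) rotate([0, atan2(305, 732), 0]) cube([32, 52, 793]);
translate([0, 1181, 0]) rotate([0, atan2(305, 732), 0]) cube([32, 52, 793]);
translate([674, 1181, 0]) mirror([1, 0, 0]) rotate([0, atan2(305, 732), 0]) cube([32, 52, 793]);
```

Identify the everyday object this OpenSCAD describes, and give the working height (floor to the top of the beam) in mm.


A sawhorse. The overall height is 814 mm.

A beam across two mirrored pairs of raked legs — a sawhorse. The beam's underside is at z = 732 (matching the legs' vertical rise in atan2(305, 732)) and the beam is 82 mm tall, so its top is at 732 + 82 = 814 mm. The raked legs top out at the beam's underside, so that is the highest point.


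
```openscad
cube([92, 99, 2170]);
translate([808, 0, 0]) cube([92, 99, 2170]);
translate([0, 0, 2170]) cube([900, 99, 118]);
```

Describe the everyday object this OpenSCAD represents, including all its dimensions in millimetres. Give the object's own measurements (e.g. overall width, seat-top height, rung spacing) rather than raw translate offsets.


A door frame. The clear opening is 716 mm wide and 2170 mm high. Two 92 mm wide jambs, 99 mm deep, stand either side of the opening from the floor to the top of the opening. A 118 mm thick head sits across the top of both jambs, spanning the full outside width of the frame.


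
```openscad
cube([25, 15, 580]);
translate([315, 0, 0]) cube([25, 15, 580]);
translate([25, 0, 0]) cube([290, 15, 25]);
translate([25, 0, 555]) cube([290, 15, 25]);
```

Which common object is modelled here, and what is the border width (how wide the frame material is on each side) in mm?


A picture frame. The border width is 25 mm.

Four thin pieces enclosing a rectangular opening — a picture frame. The two full-height stiles are 580 mm tall; the top rail sits at z = 555 and is 25 mm tall, so the border above the opening is 580 − 555 = 25 mm, matching the stile x-width.


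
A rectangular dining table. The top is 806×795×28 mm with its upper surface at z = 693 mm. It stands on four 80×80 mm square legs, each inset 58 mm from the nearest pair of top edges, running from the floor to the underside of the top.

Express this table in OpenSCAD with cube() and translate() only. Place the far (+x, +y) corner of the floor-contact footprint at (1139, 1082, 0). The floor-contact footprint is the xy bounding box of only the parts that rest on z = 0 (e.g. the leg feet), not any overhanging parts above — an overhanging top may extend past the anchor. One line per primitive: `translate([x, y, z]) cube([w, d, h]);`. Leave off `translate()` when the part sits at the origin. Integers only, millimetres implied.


translate([391, 345, 665]) cube([806, 795, 28]);
translate([449, 403, 0]) cube([80, 80, 665]);
translate([1059, 403, 0]) cube([80, 80, 665]);
translate([449, 1002, 0]) cube([80, 80, 665]);
translate([1059, 1002, 0]) cube([80, 80, 665]);
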